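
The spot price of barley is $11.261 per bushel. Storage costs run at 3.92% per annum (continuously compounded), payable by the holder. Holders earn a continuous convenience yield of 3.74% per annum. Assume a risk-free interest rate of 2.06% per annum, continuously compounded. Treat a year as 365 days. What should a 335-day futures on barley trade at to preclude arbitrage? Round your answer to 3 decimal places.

Net carry = r + u − y = 0.0206 + 0.0392 − 0.0374 = 0.0224
F = S·e^((r+u−y)T) = 11.261 · e^(0.0224 × 335/365) = 11.261 · e^0.020559
= 11.261 × 1.020772 = $11.495 per bushel

$11.495 per bushel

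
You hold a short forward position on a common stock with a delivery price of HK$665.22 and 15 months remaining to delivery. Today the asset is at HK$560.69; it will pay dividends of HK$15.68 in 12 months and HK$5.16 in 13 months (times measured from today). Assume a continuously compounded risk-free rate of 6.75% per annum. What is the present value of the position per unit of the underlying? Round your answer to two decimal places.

PV(remaining dividends) I = 15.68·e^(−0.0675·12/12) + 5.16·e^(−0.0675·13/12) = 19.4527
Current forward F = (S − I)·e^(rT) = (560.69 − 19.4527)·e^(0.0675·15/12) = 541.2373 × 1.088037 = 588.8862
Value (long) = (F − K)·e^(−rT) = (588.8862 − 665.22) × 0.919087 = -70.1574
Short position value = −(long value) = HK$70.16

HK$70.16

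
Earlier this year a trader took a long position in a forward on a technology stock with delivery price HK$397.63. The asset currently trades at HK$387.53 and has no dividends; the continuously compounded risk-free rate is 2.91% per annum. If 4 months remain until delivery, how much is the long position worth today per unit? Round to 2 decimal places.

Current fair forward for the remaining 4 months: F = S·e^(r·T), r = 0.0291
F = 387.53 · e^(0.0291 × 4/12) = 387.53 × 1.009747 = 391.3073
Value of long forward = (F − K)·e^(−rT) = (391.3073 − 397.63) · e^(−0.0291·4/12)
= -6.3227 × 0.990347 = -6.26

-HK$6.26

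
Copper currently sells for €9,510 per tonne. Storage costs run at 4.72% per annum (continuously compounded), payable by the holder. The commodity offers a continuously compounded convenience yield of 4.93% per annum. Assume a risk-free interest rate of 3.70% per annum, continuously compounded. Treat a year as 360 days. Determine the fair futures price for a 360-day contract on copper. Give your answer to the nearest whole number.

Net carry = r + u − y = 0.0370 + 0.0472 − 0.0493 = 0.0349
F = S·e^((r+u−y)T) = 9510 · e^(0.0349 × 360/360) = 9510 · e^0.034900
= 9510 × 1.035516 = €9,848 per tonne

€9,848 per tonne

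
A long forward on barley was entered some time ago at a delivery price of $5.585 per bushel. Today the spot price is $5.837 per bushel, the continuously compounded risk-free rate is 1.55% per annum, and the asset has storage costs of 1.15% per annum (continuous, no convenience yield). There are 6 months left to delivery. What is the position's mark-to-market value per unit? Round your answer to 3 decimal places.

$0.329 per bushel

Current fair forward for the remaining 6 months: F = S·e^((r + u)·T), (r + u) = 0.0155 + 0.0115 = 0.0270
F = 5.837 · e^(0.0270 × 6/12) = 5.837 × 1.013592 = 5.9163
Value of long forward = (F − K)·e^(−rT) = (5.9163 − 5.585) · e^(−0.0155·6/12)
= 0.3313 × 0.992280 = 0.329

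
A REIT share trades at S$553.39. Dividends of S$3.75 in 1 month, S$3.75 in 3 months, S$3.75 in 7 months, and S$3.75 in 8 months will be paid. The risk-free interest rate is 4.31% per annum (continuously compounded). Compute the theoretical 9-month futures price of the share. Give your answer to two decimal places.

PV(dividends) I = 3.75·e^(−0.0431·1/12) + 3.75·e^(−0.0431·3/12) + 3.75·e^(−0.0431·7/12) + 3.75·e^(−0.0431·8/12)
I = 3.7366 + 3.7098 + 3.6569 + 3.6438 = 14.7471
F = (S − I)·e^(rT) = (553.39 − 14.7471) · e^(0.0431·9/12)
= 538.6429 · e^0.032325 = 538.6429 × 1.032853 = S$556.34

S$556.34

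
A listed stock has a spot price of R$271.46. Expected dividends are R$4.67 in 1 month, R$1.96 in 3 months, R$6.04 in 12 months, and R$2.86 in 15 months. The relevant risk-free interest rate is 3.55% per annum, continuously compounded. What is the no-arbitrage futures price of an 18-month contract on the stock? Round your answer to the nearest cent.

R$270.31

PV(dividends) I = 4.67·e^(−0.0355·1/12) + 1.96·e^(−0.0355·3/12) + 6.04·e^(−0.0355·12/12) + 2.86·e^(−0.0355·15/12)
I = 4.6562 + 1.9427 + 5.8293 + 2.7359 = 15.1641
F = (S − I)·e^(rT) = (271.46 − 15.1641) · e^(0.0355·18/12)
= 256.2959 · e^0.053250 = 256.2959 × 1.054693 = R$270.31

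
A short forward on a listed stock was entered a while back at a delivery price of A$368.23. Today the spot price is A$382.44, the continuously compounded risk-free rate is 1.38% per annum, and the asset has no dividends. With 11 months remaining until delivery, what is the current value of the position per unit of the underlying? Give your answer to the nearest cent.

Current fair forward for the remaining 11 months: F = S·e^(r·T), r = 0.0138
F = 382.44 · e^(0.0138 × 11/12) = 382.44 × 1.012730 = 387.3085
Value of long forward = (F − K)·e^(−rT) = (387.3085 − 368.23) · e^(−0.0138·11/12)
= 19.0785 × 0.987430 = 18.84
Short position value = −(long value) = -A$18.84

-A$18.84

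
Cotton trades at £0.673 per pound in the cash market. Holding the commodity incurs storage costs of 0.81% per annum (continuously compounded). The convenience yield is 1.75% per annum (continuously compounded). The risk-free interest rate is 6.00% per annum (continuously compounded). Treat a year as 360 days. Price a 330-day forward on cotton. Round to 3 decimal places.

£0.705 per pound

Net carry = r + u − y = 0.0600 + 0.0081 − 0.0175 = 0.0506
F = S·e^((r+u−y)T) = 0.673 · e^(0.0506 × 330/360) = 0.673 · e^0.046383
= 0.673 × 1.047476 = £0.705 per pound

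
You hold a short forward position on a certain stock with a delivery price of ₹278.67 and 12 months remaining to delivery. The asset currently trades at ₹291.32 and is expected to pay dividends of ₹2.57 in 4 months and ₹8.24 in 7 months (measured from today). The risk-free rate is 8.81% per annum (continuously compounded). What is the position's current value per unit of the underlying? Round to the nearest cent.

-₹25.83

PV(remaining dividends) I = 2.57·e^(−0.0881·4/12) + 8.24·e^(−0.0881·7/12) = 10.3229
Current forward F = (S − I)·e^(rT) = (291.32 − 10.3229)·e^(0.0881·12/12) = 280.9971 × 1.092097 = 306.8761
Value (long) = (F − K)·e^(−rT) = (306.8761 − 278.67) × 0.915669 = 25.8275
Short position value = −(long value) = -₹25.83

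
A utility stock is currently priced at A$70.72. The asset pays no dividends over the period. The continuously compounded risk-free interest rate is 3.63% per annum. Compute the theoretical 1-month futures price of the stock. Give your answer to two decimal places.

A$70.93

F = S·e^(rT) = 70.72 · e^(0.0363 × 1/12)
= 70.72 · e^0.003025 = 70.72 × 1.003030
F = A$70.93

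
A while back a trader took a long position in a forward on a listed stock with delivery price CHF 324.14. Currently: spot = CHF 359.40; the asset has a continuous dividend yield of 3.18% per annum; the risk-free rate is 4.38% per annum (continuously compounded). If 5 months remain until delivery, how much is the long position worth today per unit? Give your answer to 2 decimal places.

CHF 36.39

Current fair forward for the remaining 5 months: F = S·e^((r − q)·T), (r − q) = 0.0438 − 0.0318 = 0.0120
F = 359.40 · e^(0.0120 × 5/12) = 359.40 × 1.005013 = 361.2017
Value of long forward = (F − K)·e^(−rT) = (361.2017 − 324.14) · e^(−0.0438·5/12)
= 37.0617 × 0.981916 = 36.39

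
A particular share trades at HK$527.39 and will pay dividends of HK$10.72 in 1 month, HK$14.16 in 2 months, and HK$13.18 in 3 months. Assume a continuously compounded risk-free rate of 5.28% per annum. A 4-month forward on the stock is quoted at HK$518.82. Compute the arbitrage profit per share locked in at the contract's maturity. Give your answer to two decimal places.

PV(dividends) I = 10.72·e^(−0.0528·1/12) + 14.16·e^(−0.0528·2/12) + 13.18·e^(−0.0528·3/12) = 37.7160
Fair forward F* = (S − I)·e^(rT) = (527.39 − 37.7160)·e^0.017600 = 489.6740 × 1.017756 = 498.3687
Market HK$518.82 > fair 498.3687: forward overpriced → cash-and-carry (borrow at r, buy the stock and collect the dividends, short the forward).
Profit at T = |F_mkt − F*| = |518.82 − 498.3687| = HK$20.45 per share

HK$20.45 per share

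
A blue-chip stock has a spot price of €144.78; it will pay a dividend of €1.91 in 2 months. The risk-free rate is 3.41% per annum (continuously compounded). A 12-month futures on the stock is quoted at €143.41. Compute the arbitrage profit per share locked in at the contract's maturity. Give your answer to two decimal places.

€4.43 per share

PV(dividends) I = 1.91·e^(−0.0341·2/12) = 1.8992
Fair futures F* = (S − I)·e^(rT) = (144.78 − 1.8992)·e^0.034100 = 142.8808 × 1.034688 = 147.8370
Market €143.41 < fair 147.8370: forward underpriced → reverse cash-and-carry (short the stock, invest proceeds at r, pay the dividends, go long the forward).
Profit at T = |F_mkt − F*| = |143.41 − 147.8370| = €4.43 per share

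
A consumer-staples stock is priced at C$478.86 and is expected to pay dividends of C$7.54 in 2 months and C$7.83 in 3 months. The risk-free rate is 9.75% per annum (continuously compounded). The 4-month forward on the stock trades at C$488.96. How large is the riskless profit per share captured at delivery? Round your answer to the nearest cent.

PV(dividends) I = 7.54·e^(−0.0975·2/12) + 7.83·e^(−0.0975·3/12) = 15.0599
Fair forward F* = (S − I)·e^(rT) = (478.86 − 15.0599)·e^0.032500 = 463.8001 × 1.033034 = 479.1213
Market C$488.96 > fair 479.1213: forward overpriced → cash-and-carry (borrow at r, buy the stock and collect the dividends, short the forward).
Profit at T = |F_mkt − F*| = |488.96 − 479.1213| = C$9.84 per share

C$9.84 per share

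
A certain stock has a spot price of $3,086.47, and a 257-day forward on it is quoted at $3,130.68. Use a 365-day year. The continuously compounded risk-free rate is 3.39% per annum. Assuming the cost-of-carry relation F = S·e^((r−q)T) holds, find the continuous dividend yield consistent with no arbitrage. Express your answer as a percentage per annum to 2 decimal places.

1.37%

From F = S·e^((r−q)T): (r − q) = ln(F/S)/T
ln(3130.68/3086.47) = ln(1.014324) = 0.014222
(r − q) = 0.014222 / (257/365) = 0.020199
q = r − ln(F/S)/T = 0.0339 − 0.020199 = 0.013701
q = 1.37%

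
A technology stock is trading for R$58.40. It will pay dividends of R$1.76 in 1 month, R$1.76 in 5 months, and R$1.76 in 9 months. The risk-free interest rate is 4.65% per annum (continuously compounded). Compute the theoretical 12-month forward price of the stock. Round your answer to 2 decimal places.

PV(dividends) I = 1.76·e^(−0.0465·1/12) + 1.76·e^(−0.0465·5/12) + 1.76·e^(−0.0465·9/12)
I = 1.7532 + 1.7262 + 1.6997 = 5.1791
F = (S − I)·e^(rT) = (58.40 − 5.1791) · e^(0.0465·12/12)
= 53.2209 · e^0.046500 = 53.2209 × 1.047598 = R$55.75

R$55.75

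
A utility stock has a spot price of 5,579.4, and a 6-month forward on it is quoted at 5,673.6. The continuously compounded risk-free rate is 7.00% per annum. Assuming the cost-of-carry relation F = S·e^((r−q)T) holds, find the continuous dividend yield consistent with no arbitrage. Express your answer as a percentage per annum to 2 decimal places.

3.65%

From F = S·e^((r−q)T): (r − q) = ln(F/S)/T
ln(5673.6/5579.4) = ln(1.016884) = 0.016743
(r − q) = 0.016743 / (6/12) = 0.033486
q = r − ln(F/S)/T = 0.0700 − 0.033486 = 0.036514
q = 3.65%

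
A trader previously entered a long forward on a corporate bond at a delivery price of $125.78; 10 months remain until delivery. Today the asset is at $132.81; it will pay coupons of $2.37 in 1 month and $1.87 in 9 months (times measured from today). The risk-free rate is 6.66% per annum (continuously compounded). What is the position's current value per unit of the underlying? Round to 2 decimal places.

$9.68

PV(remaining coupons) I = 2.37·e^(−0.0666·1/12) + 1.87·e^(−0.0666·9/12) = 4.1358
Current forward F = (S − I)·e^(rT) = (132.81 − 4.1358)·e^(0.0666·10/12) = 128.6742 × 1.057069 = 136.0175
Value (long) = (F − K)·e^(−rT) = (136.0175 − 125.78) × 0.946012 = 9.6848
Value = $9.68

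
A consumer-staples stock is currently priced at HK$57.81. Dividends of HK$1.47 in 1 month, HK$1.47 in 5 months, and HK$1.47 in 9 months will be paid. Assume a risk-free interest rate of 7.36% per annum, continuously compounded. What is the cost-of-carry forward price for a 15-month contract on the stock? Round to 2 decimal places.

HK$58.69

PV(dividends) I = 1.47·e^(−0.0736·1/12) + 1.47·e^(−0.0736·5/12) + 1.47·e^(−0.0736·9/12)
I = 1.4610 + 1.4256 + 1.3911 = 4.2777
F = (S − I)·e^(rT) = (57.81 − 4.2777) · e^(0.0736·15/12)
= 53.5323 · e^0.092000 = 53.5323 × 1.096365 = HK$58.69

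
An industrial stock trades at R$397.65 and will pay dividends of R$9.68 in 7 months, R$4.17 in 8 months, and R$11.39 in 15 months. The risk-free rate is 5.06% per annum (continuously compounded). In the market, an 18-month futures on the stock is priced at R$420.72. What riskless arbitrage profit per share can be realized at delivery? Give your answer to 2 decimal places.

R$17.74 per share

PV(dividends) I = 9.68·e^(−0.0506·7/12) + 4.17·e^(−0.0506·8/12) + 11.39·e^(−0.0506·15/12) = 24.1220
Fair futures F* = (S − I)·e^(rT) = (397.65 − 24.1220)·e^0.075900 = 373.5280 × 1.078855 = 402.9826
Market R$420.72 > fair 402.9826: forward overpriced → cash-and-carry (borrow at r, buy the stock and collect the dividends, short the forward).
Profit at T = |F_mkt − F*| = |420.72 − 402.9826| = R$17.74 per share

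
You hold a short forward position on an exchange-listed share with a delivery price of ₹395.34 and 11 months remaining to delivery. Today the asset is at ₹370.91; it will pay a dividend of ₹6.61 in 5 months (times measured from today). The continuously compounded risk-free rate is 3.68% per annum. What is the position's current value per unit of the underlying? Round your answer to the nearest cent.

PV(remaining dividends) I = 6.61·e^(−0.0368·5/12) = 6.5094
Current forward F = (S − I)·e^(rT) = (370.91 − 6.5094)·e^(0.0368·11/12) = 364.4006 × 1.034309 = 376.9028
Value (long) = (F − K)·e^(−rT) = (376.9028 − 395.34) × 0.966829 = -17.8256
Short position value = −(long value) = ₹17.83

₹17.83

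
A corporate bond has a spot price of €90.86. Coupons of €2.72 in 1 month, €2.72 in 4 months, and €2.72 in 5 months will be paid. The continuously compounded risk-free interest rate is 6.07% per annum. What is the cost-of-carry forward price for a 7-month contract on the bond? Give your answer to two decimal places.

€85.82

PV(coupons) I = 2.72·e^(−0.0607·1/12) + 2.72·e^(−0.0607·4/12) + 2.72·e^(−0.0607·5/12)
I = 2.7063 + 2.6655 + 2.6521 = 8.0239
F = (S − I)·e^(rT) = (90.86 − 8.0239) · e^(0.0607·7/12)
= 82.8361 · e^0.035408 = 82.8361 × 1.036042 = €85.82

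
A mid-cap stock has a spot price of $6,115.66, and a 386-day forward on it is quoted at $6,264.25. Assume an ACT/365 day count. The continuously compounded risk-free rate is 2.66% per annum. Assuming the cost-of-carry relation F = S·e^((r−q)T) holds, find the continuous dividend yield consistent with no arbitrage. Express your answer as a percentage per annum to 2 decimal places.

0.39%

From F = S·e^((r−q)T): (r − q) = ln(F/S)/T
ln(6264.25/6115.66) = ln(1.024297) = 0.024007
(r − q) = 0.024007 / (386/365) = 0.022701
q = r − ln(F/S)/T = 0.0266 − 0.022701 = 0.003899
q = 0.39%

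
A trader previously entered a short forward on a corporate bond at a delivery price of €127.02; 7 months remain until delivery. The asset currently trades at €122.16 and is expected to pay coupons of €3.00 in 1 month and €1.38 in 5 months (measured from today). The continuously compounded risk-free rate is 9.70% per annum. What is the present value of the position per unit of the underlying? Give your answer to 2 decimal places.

€2.17

PV(remaining coupons) I = 3.00·e^(−0.0970·1/12) + 1.38·e^(−0.0970·5/12) = 4.3012
Current forward F = (S − I)·e^(rT) = (122.16 − 4.3012)·e^(0.0970·7/12) = 117.8588 × 1.058215 = 124.7200
Value (long) = (F − K)·e^(−rT) = (124.7200 − 127.02) × 0.944988 = -2.1735
Short position value = −(long value) = €2.17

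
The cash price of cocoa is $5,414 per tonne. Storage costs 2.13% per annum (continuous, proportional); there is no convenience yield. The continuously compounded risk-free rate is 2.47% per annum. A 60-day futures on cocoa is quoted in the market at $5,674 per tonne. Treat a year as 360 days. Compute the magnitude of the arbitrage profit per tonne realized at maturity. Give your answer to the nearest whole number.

Fair futures: F* = S·e^(carry·T), with carry = (r + u) = 0.0247 + 0.0213 = 0.0460
F* = 5414 · e^(0.0460 × 60/360) = 5414 · e^0.007667 = 5414 × 1.007696 = $5455.6661
Market $5674 > fair $5455.6661: forward overpriced → cash-and-carry (buy spot, short the forward).
At maturity, profit = |F_mkt − F*| = |5674 − 5455.6661| = $218 per tonne

$218 per tonne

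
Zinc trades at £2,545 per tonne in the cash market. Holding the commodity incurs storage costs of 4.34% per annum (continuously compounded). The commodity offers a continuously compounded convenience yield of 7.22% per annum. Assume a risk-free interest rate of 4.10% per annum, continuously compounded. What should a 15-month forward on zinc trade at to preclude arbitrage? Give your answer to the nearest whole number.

Net carry = r + u − y = 0.0410 + 0.0434 − 0.0722 = 0.0122
F = S·e^((r+u−y)T) = 2545 · e^(0.0122 × 15/12) = 2545 · e^0.015250
= 2545 × 1.015367 = £2,584 per tonne

£2,584 per tonne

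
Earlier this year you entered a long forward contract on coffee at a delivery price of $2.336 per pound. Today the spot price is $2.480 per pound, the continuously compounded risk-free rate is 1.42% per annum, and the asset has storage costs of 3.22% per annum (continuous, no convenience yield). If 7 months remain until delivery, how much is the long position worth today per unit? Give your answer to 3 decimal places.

Current fair forward for the remaining 7 months: F = S·e^((r + u)·T), (r + u) = 0.0142 + 0.0322 = 0.0464
F = 2.480 · e^(0.0464 × 7/12) = 2.480 × 1.027436 = 2.5480
Value of long forward = (F − K)·e^(−rT) = (2.5480 − 2.336) · e^(−0.0142·7/12)
= 0.2120 × 0.991751 = 0.210

$0.210 per pound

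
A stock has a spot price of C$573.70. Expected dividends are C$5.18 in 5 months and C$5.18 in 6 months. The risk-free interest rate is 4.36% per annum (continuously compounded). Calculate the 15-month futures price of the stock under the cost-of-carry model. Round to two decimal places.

PV(dividends) I = 5.18·e^(−0.0436·5/12) + 5.18·e^(−0.0436·6/12)
I = 5.0867 + 5.0683 = 10.1550
F = (S − I)·e^(rT) = (573.70 − 10.1550) · e^(0.0436·15/12)
= 563.5450 · e^0.054500 = 563.5450 × 1.056012 = C$595.11

C$595.11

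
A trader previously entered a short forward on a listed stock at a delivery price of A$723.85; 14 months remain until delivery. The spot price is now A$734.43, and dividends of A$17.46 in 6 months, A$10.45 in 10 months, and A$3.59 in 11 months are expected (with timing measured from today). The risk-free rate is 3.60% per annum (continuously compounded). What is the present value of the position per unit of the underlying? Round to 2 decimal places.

PV(remaining dividends) I = 17.46·e^(−0.0360·6/12) + 10.45·e^(−0.0360·10/12) + 3.59·e^(−0.0360·11/12) = 30.7632
Current forward F = (S − I)·e^(rT) = (734.43 − 30.7632)·e^(0.0360·14/12) = 703.6668 × 1.042894 = 733.8499
Value (long) = (F − K)·e^(−rT) = (733.8499 − 723.85) × 0.958870 = 9.5886
Short position value = −(long value) = -A$9.59

-A$9.59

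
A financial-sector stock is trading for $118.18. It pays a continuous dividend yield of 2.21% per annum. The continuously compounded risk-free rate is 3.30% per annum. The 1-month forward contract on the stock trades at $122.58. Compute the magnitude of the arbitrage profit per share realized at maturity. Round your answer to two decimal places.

Fair forward: F* = S·e^(carry·T), with carry = (r − q) = 0.0330 − 0.0221 = 0.0109
F* = 118.18 · e^(0.0109 × 1/12) = 118.18 · e^0.000908 = 118.18 × 1.000908 = $118.2873
Market $122.58 > fair $118.2873: forward overpriced → cash-and-carry (buy spot, short the forward).
At maturity, profit = |F_mkt − F*| = |122.58 − 118.2873| = $4.29 per share

$4.29 per share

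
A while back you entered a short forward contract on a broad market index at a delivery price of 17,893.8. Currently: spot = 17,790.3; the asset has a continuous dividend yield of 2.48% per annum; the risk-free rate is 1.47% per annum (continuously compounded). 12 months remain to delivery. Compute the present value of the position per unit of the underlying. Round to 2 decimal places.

Current fair forward for the remaining 12 months: F = S·e^((r − q)·T), (r − q) = 0.0147 − 0.0248 = -0.0101
F = 17790.3 · e^(-0.0101 × 12/12) = 17790.3 × 0.98995083 = 17611.5223
Value of long forward = (F − K)·e^(−rT) = (17611.5223 − 17893.8) · e^(−0.0147·12/12)
= -282.2777 × 0.98540752 = -278.16
Short position value = −(long value) = 278.16

278.16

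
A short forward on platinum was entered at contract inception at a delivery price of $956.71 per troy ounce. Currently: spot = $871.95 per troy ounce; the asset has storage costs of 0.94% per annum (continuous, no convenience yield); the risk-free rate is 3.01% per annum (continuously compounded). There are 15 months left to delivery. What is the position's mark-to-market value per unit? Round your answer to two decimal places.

$39.13 per troy ounce

Current fair forward for the remaining 15 months: F = S·e^((r + u)·T), (r + u) = 0.0301 + 0.0094 = 0.0395
F = 871.95 · e^(0.0395 × 15/12) = 871.95 × 1.050614 = 916.0829
Value of long forward = (F − K)·e^(−rT) = (916.0829 − 956.71) · e^(−0.0301·15/12)
= -40.6271 × 0.963074 = -39.13
Short position value = −(long value) = $39.13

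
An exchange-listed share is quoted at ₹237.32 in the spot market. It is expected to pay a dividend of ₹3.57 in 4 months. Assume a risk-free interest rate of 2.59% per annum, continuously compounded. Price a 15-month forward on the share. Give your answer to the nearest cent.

₹241.47

PV(dividends) I = 3.57·e^(−0.0259·4/12)
I = 3.5393
F = (S − I)·e^(rT) = (237.32 − 3.5393) · e^(0.0259·15/12)
= 233.7807 · e^0.032375 = 233.7807 × 1.032905 = ₹241.47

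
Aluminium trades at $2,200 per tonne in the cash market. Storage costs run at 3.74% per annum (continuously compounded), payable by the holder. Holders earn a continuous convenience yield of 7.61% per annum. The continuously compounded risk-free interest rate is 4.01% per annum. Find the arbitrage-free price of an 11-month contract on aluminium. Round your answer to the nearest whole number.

$2,203 per tonne

Net carry = r + u − y = 0.0401 + 0.0374 − 0.0761 = 0.0014
F = S·e^((r+u−y)T) = 2200 · e^(0.0014 × 11/12) = 2200 · e^0.001283
= 2200 × 1.001284 = $2,203 per tonne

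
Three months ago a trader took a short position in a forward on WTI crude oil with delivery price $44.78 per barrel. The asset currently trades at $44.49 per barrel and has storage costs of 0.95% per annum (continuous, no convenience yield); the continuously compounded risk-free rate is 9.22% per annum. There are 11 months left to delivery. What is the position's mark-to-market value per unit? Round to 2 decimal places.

Current fair forward for the remaining 11 months: F = S·e^((r + u)·T), (r + u) = 0.0922 + 0.0095 = 0.1017
F = 44.49 · e^(0.1017 × 11/12) = 44.49 × 1.097709 = 48.8371
Value of long forward = (F − K)·e^(−rT) = (48.8371 − 44.78) · e^(−0.0922·11/12)
= 4.0571 × 0.918956 = 3.73
Short position value = −(long value) = -$3.73

-$3.73 per barrel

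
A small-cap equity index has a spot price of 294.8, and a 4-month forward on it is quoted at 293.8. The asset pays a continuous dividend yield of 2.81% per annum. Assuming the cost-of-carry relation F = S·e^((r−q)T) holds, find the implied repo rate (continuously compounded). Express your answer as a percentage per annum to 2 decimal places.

From F = S·e^((r−q)T): (r − q) = ln(F/S)/T
ln(293.8/294.8) = ln(0.996608) = -0.003398
(r − q) = -0.003398 / (4/12) = -0.010194
r = ln(F/S)/T + q = -0.010194 + 0.0281 = 0.017906
r = 1.79%

1.79%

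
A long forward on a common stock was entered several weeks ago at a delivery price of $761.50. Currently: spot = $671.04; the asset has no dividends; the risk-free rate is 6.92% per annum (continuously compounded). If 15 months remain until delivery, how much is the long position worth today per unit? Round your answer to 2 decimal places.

-$27.36

Current fair forward for the remaining 15 months: F = S·e^(r·T), r = 0.0692
F = 671.04 · e^(0.0692 × 15/12) = 671.04 × 1.090351 = 731.6691
Value of long forward = (F − K)·e^(−rT) = (731.6691 − 761.50) · e^(−0.0692·15/12)
= -29.8309 × 0.917136 = -27.36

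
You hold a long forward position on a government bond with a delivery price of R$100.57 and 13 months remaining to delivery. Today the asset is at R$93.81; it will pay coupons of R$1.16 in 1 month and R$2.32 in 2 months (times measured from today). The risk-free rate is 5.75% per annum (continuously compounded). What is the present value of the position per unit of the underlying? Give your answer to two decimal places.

-R$4.14

PV(remaining coupons) I = 1.16·e^(−0.0575·1/12) + 2.32·e^(−0.0575·2/12) = 3.4523
Current forward F = (S − I)·e^(rT) = (93.81 − 3.4523)·e^(0.0575·13/12) = 90.3577 × 1.064273 = 96.1653
Value (long) = (F − K)·e^(−rT) = (96.1653 − 100.57) × 0.939609 = -4.1387
Value = -R$4.14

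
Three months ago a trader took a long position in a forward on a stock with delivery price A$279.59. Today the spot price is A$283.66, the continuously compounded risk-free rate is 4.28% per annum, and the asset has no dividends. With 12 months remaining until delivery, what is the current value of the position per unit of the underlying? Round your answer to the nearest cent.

A$15.78

Current fair forward for the remaining 12 months: F = S·e^(r·T), r = 0.0428
F = 283.66 · e^(0.0428 × 12/12) = 283.66 × 1.043729 = 296.0642
Value of long forward = (F − K)·e^(−rT) = (296.0642 − 279.59) · e^(−0.0428·12/12)
= 16.4742 × 0.958103 = 15.78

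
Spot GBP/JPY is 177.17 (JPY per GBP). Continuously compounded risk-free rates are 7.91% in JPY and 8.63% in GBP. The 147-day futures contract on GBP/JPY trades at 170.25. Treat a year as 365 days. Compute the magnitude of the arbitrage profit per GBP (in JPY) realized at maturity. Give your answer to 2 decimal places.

Fair futures: F* = S·e^(carry·T), with carry = (r_JPY − r_GBP) = 0.0791 − 0.0863 = -0.0072
F* = 177.17 · e^(-0.0072 × 147/365) = 177.17 · e^-0.002900 = 177.17 × 0.997104 = 176.6569
Market 170.25 < fair 176.6569: forward underpriced → reverse cash-and-carry (short spot, go long the forward).
At maturity, profit = |F_mkt − F*| = |170.25 − 176.6569| = 6.41 per GBP (in JPY)

6.41 per GBP (in JPY)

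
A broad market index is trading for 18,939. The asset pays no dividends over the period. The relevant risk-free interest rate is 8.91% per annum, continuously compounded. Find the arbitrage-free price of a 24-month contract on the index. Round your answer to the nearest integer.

F = S·e^(rT) = 18939 · e^(0.0891 × 24/12)
= 18939 · e^0.178200 = 18939 × 1.195064
F = 22,633

22,633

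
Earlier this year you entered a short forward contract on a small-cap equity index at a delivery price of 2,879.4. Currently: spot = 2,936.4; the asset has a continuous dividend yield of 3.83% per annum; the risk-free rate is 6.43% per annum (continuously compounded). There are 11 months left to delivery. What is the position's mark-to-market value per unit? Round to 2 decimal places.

-120.51

Current fair forward for the remaining 11 months: F = S·e^((r − q)·T), (r − q) = 0.0643 − 0.0383 = 0.0260
F = 2936.4 · e^(0.0260 × 11/12) = 2936.4 × 1.02411962 = 3007.2249
Value of long forward = (F − K)·e^(−rT) = (3007.2249 − 2879.4) · e^(−0.0643·11/12)
= 127.8249 × 0.94276176 = 120.51
Short position value = −(long value) = -120.51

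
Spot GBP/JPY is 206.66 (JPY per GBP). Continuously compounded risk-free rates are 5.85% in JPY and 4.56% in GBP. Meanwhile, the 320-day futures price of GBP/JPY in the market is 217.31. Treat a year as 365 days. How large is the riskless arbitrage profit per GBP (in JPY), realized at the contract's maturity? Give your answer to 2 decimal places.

Fair futures: F* = S·e^(carry·T), with carry = (r_JPY − r_GBP) = 0.0585 − 0.0456 = 0.0129
F* = 206.66 · e^(0.0129 × 320/365) = 206.66 · e^0.011310 = 206.66 × 1.011374 = 209.0106
Market 217.31 > fair 209.0106: forward overpriced → cash-and-carry (buy spot, short the forward).
At maturity, profit = |F_mkt − F*| = |217.31 − 209.0106| = 8.30 per GBP (in JPY)

8.30 per GBP (in JPY)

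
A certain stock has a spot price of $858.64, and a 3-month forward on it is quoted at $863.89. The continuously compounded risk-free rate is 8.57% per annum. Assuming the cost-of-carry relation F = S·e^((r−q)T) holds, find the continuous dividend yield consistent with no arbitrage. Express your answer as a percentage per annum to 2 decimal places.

From F = S·e^((r−q)T): (r − q) = ln(F/S)/T
ln(863.89/858.64) = ln(1.006114) = 0.006095
(r − q) = 0.006095 / (3/12) = 0.024380
q = r − ln(F/S)/T = 0.0857 − 0.024380 = 0.061320
q = 6.13%

6.13%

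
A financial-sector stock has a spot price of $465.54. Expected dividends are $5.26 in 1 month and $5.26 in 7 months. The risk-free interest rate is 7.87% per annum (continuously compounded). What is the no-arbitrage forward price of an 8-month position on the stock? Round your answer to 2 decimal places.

PV(dividends) I = 5.26·e^(−0.0787·1/12) + 5.26·e^(−0.0787·7/12)
I = 5.2256 + 5.0240 = 10.2496
F = (S − I)·e^(rT) = (465.54 − 10.2496) · e^(0.0787·8/12)
= 455.2904 · e^0.052467 = 455.2904 × 1.053868 = $479.82

$479.82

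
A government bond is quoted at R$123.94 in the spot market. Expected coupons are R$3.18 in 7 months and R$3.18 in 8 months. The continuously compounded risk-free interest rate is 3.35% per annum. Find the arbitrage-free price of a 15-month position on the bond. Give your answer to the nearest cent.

PV(coupons) I = 3.18·e^(−0.0335·7/12) + 3.18·e^(−0.0335·8/12)
I = 3.1185 + 3.1098 = 6.2283
F = (S − I)·e^(rT) = (123.94 − 6.2283) · e^(0.0335·15/12)
= 117.7117 · e^0.041875 = 117.7117 × 1.042764 = R$122.75

R$122.75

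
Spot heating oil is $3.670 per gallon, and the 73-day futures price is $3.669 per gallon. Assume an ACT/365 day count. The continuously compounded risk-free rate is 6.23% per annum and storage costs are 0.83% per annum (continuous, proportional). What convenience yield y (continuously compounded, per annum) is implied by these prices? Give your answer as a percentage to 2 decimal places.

7.20%

F = S·e^((r+u−y)T) ⇒ (r+u−y) = ln(F/S)/T
ln(3.669/3.670) = -0.000273; /T ⇒ -0.001365
y = r + u − ln(F/S)/T = 0.0623 + 0.0083 + 0.001365 = 0.071965
y = 7.20%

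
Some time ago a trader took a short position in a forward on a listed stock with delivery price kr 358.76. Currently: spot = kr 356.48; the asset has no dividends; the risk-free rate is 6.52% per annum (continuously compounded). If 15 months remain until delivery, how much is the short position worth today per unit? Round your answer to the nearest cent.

Current fair forward for the remaining 15 months: F = S·e^(r·T), r = 0.0652
F = 356.48 · e^(0.0652 × 15/12) = 356.48 × 1.084913 = 386.7498
Value of long forward = (F − K)·e^(−rT) = (386.7498 − 358.76) · e^(−0.0652·15/12)
= 27.9898 × 0.921733 = 25.80
Short position value = −(long value) = -kr 25.80

-kr 25.80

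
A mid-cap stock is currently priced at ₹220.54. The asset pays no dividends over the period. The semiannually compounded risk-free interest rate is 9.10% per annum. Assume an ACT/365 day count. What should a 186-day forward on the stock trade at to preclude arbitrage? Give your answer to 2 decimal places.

₹230.77

F = S · (1+r/2)^(2T)
= 220.54 × 1.046393
F = ₹230.77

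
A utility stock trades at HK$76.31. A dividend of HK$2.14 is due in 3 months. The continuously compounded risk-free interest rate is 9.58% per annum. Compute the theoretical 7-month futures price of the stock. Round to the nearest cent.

HK$78.49

PV(dividends) I = 2.14·e^(−0.0958·3/12)
I = 2.0894
F = (S − I)·e^(rT) = (76.31 − 2.0894) · e^(0.0958·7/12)
= 74.2206 · e^0.055883 = 74.2206 × 1.057474 = HK$78.49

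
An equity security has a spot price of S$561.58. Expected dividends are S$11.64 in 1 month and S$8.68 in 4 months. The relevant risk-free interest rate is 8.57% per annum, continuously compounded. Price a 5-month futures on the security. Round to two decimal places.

PV(dividends) I = 11.64·e^(−0.0857·1/12) + 8.68·e^(−0.0857·4/12)
I = 11.5572 + 8.4355 = 19.9927
F = (S − I)·e^(rT) = (561.58 − 19.9927) · e^(0.0857·5/12)
= 541.5873 · e^0.035708 = 541.5873 × 1.036353 = S$561.28

S$561.28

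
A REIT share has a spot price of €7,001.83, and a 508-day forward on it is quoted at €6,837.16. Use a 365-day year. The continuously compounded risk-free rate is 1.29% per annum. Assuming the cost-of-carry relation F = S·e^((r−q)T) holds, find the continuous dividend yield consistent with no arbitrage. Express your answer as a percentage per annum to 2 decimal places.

From F = S·e^((r−q)T): (r − q) = ln(F/S)/T
ln(6837.16/7001.83) = ln(0.976482) = -0.023799
(r − q) = -0.023799 / (508/365) = -0.017100
q = r − ln(F/S)/T = 0.0129 + 0.017100 = 0.030000
q = 3.00%

3.00%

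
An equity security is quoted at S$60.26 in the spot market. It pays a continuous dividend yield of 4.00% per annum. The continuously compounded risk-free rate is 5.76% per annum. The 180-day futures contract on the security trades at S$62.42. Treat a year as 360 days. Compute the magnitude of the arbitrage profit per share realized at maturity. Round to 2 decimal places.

S$1.63 per share

Fair futures: F* = S·e^(carry·T), with carry = (r − q) = 0.0576 − 0.0400 = 0.0176
F* = 60.26 · e^(0.0176 × 180/360) = 60.26 · e^0.008800 = 60.26 × 1.008839 = S$60.7926
Market S$62.42 > fair S$60.7926: forward overpriced → cash-and-carry (buy spot, short the forward).
At maturity, profit = |F_mkt − F*| = |62.42 − 60.7926| = S$1.63 per share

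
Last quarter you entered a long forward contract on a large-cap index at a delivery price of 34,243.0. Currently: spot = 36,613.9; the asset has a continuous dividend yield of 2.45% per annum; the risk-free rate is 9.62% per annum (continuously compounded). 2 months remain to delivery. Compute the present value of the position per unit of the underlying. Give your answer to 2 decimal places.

2766.35

Current fair forward for the remaining 2 months: F = S·e^((r − q)·T), (r − q) = 0.0962 − 0.0245 = 0.0717
F = 36613.9 · e^(0.0717 × 2/12) = 36613.9 × 1.01202169 = 37054.0610
Value of long forward = (F − K)·e^(−rT) = (37054.0610 − 34243.0) · e^(−0.0962·2/12)
= 2811.0610 × 0.98409452 = 2766.35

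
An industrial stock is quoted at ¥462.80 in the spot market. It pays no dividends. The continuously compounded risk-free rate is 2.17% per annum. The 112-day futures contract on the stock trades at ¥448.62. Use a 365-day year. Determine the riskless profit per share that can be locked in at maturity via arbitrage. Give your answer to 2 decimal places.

Fair futures: F* = S·e^(carry·T), with carry = r = 0.0217
F* = 462.80 · e^(0.0217 × 112/365) = 462.80 · e^0.006659 = 462.80 × 1.006681 = ¥465.8920
Market ¥448.62 < fair ¥465.8920: forward underpriced → reverse cash-and-carry (short spot, go long the forward).
At maturity, profit = |F_mkt − F*| = |448.62 − 465.8920| = ¥17.27 per share

¥17.27 per share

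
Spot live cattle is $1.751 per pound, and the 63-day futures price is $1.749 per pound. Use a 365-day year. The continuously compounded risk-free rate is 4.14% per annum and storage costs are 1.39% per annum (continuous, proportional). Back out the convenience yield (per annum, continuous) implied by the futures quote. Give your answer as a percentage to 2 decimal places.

F = S·e^((r+u−y)T) ⇒ (r+u−y) = ln(F/S)/T
ln(1.749/1.751) = -0.001143; /T ⇒ -0.006622
y = r + u − ln(F/S)/T = 0.0414 + 0.0139 + 0.006622 = 0.061922
y = 6.19%

6.19%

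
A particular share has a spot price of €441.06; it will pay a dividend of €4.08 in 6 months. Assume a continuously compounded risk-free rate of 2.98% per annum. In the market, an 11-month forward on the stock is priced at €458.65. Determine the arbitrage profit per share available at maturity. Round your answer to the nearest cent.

PV(dividends) I = 4.08·e^(−0.0298·6/12) = 4.0197
Fair forward F* = (S − I)·e^(rT) = (441.06 − 4.0197)·e^0.027317 = 437.0403 × 1.027694 = 449.1437
Market €458.65 > fair 449.1437: forward overpriced → cash-and-carry (borrow at r, buy the stock and collect the dividends, short the forward).
Profit at T = |F_mkt − F*| = |458.65 − 449.1437| = €9.51 per share

€9.51 per share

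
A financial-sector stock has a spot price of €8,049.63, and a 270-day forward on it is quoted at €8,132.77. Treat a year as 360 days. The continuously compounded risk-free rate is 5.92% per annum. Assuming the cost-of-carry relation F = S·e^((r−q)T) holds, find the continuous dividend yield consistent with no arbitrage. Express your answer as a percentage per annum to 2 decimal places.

From F = S·e^((r−q)T): (r − q) = ln(F/S)/T
ln(8132.77/8049.63) = ln(1.010328) = 0.010275
(r − q) = 0.010275 / (270/360) = 0.013700
q = r − ln(F/S)/T = 0.0592 − 0.013700 = 0.045500
q = 4.55%

4.55%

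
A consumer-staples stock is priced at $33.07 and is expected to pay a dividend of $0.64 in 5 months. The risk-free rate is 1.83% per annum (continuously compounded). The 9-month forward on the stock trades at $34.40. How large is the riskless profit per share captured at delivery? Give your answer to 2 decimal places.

PV(dividends) I = 0.64·e^(−0.0183·5/12) = 0.6351
Fair forward F* = (S − I)·e^(rT) = (33.07 − 0.6351)·e^0.013725 = 32.4349 × 1.013820 = 32.8832
Market $34.40 > fair 32.8832: forward overpriced → cash-and-carry (borrow at r, buy the stock and collect the dividends, short the forward).
Profit at T = |F_mkt − F*| = |34.40 − 32.8832| = $1.52 per share

$1.52 per share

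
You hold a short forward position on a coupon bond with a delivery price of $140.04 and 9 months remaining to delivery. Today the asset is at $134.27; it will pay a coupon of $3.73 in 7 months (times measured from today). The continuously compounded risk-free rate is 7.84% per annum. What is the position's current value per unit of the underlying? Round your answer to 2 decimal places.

$1.34

PV(remaining coupons) I = 3.73·e^(−0.0784·7/12) = 3.5633
Current forward F = (S − I)·e^(rT) = (134.27 − 3.5633)·e^(0.0784·9/12) = 130.7067 × 1.060563 = 138.6227
Value (long) = (F − K)·e^(−rT) = (138.6227 − 140.04) × 0.942895 = -1.3364
Short position value = −(long value) = $1.34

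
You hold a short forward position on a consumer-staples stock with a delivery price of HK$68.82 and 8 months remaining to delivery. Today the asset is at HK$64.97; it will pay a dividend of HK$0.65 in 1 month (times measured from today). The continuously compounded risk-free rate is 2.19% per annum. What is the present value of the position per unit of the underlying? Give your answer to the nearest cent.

HK$3.50

PV(remaining dividends) I = 0.65·e^(−0.0219·1/12) = 0.6488
Current forward F = (S − I)·e^(rT) = (64.97 − 0.6488)·e^(0.0219·8/12) = 64.3212 × 1.014707 = 65.2672
Value (long) = (F − K)·e^(−rT) = (65.2672 − 68.82) × 0.985506 = -3.5013
Short position value = −(long value) = HK$3.50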